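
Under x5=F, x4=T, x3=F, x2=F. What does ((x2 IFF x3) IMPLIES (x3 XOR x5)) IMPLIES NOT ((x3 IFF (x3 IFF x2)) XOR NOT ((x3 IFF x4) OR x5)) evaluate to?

T

Substituting x5=F, x4=T, x3=F, x2=F:
x2 IFF x3 = F IFF F = T
x3 XOR x5 = F XOR F = F
(x2 IFF x3) IMPLIES (x3 XOR x5) = T IMPLIES F = F
x3 IFF x2 = F IFF F = T
x3 IFF (x3 IFF x2) = F IFF T = F
x3 IFF x4 = F IFF T = F
(x3 IFF x4) OR x5 = F OR F = F
NOT ((x3 IFF x4) OR x5) = NOT F = T
(x3 IFF (x3 IFF x2)) XOR NOT ((x3 IFF x4) OR x5) = F XOR T = T
NOT ((x3 IFF (x3 IFF x2)) XOR NOT ((x3 IFF x4) OR x5)) = NOT T = F
((x2 IFF x3) IMPLIES (x3 XOR x5)) IMPLIES NOT ((x3 IFF (x3 IFF x2)) XOR NOT ((x3 IFF x4) OR x5)) = F IMPLIES F = T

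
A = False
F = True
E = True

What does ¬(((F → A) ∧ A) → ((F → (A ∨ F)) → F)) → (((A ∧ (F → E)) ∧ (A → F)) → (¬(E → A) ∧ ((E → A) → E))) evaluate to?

True

F → A = True → False = False
(F → A) ∧ A = False ∧ False = False
A ∨ F = False ∨ True = True
F → (A ∨ F) = True → True = True
(F → (A ∨ F)) → F = True → True = True
((F → A) ∧ A) → ((F → (A ∨ F)) → F) = False → True = True
¬(((F → A) ∧ A) → ((F → (A ∨ F)) → F)) = ¬True = False
F → E = True → True = True
A ∧ (F → E) = False ∧ True = False
A → F = False → True = True
(A ∧ (F → E)) ∧ (A → F) = False ∧ True = False
E → A = True → False = False
¬(E → A) = ¬False = True
E → A = True → False = False
(E → A) → E = False → True = True
¬(E → A) ∧ ((E → A) → E) = True ∧ True = True
((A ∧ (F → E)) ∧ (A → F)) → (¬(E → A) ∧ ((E → A) → E)) = False → True = True
¬(((F → A) ∧ A) → ((F → (A ∨ F)) → F)) → (((A ∧ (F → E)) ∧ (A → F)) → (¬(E → A) ∧ ((E → A) → E))) = False → True = True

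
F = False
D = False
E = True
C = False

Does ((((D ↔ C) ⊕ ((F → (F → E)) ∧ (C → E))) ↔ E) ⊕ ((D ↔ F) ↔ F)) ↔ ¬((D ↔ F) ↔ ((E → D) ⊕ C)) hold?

False

D ↔ C = False ↔ False = True
F → E = False → True = True
F → (F → E) = False → True = True
C → E = False → True = True
(F → (F → E)) ∧ (C → E) = True ∧ True = True
(D ↔ C) ⊕ ((F → (F → E)) ∧ (C → E)) = True ⊕ True = False
((D ↔ C) ⊕ ((F → (F → E)) ∧ (C → E))) ↔ E = False ↔ True = False
D ↔ F = False ↔ False = True
(D ↔ F) ↔ F = True ↔ False = False
(((D ↔ C) ⊕ ((F → (F → E)) ∧ (C → E))) ↔ E) ⊕ ((D ↔ F) ↔ F) = False ⊕ False = False
D ↔ F = False ↔ False = True
E → D = True → False = False
(E → D) ⊕ C = False ⊕ False = False
(D ↔ F) ↔ ((E → D) ⊕ C) = True ↔ False = False
¬((D ↔ F) ↔ ((E → D) ⊕ C)) = ¬False = True
((((D ↔ C) ⊕ ((F → (F → E)) ∧ (C → E))) ↔ E) ⊕ ((D ↔ F) ↔ F)) ↔ ¬((D ↔ F) ↔ ((E → D) ⊕ C)) = False ↔ True = False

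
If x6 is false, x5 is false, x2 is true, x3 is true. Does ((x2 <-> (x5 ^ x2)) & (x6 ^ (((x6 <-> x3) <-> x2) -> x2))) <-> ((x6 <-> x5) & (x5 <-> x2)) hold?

x5 ^ x2 = F ^ T = T
x2 <-> (x5 ^ x2) = T <-> T = T
x6 <-> x3 = F <-> T = F
(x6 <-> x3) <-> x2 = F <-> T = F
((x6 <-> x3) <-> x2) -> x2 = F -> T = T
x6 ^ (((x6 <-> x3) <-> x2) -> x2) = F ^ T = T
(x2 <-> (x5 ^ x2)) & (x6 ^ (((x6 <-> x3) <-> x2) -> x2)) = T & T = T
x6 <-> x5 = F <-> F = T
x5 <-> x2 = F <-> T = F
(x6 <-> x5) & (x5 <-> x2) = T & F = F
((x2 <-> (x5 ^ x2)) & (x6 ^ (((x6 <-> x3) <-> x2) -> x2))) <-> ((x6 <-> x5) & (x5 <-> x2)) = T <-> F = F

F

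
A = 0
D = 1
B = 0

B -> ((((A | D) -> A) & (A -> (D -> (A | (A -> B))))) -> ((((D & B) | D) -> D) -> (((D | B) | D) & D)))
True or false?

1

Substituting A=0, D=1, B=0:
A | D = 0 | 1 = 1
(A | D) -> A = 1 -> 0 = 0
A -> B = 0 -> 0 = 1
A | (A -> B) = 0 | 1 = 1
D -> (A | (A -> B)) = 1 -> 1 = 1
A -> (D -> (A | (A -> B))) = 0 -> 1 = 1
((A | D) -> A) & (A -> (D -> (A | (A -> B)))) = 0 & 1 = 0
D & B = 1 & 0 = 0
(D & B) | D = 0 | 1 = 1
((D & B) | D) -> D = 1 -> 1 = 1
D | B = 1 | 0 = 1
(D | B) | D = 1 | 1 = 1
((D | B) | D) & D = 1 & 1 = 1
(((D & B) | D) -> D) -> (((D | B) | D) & D) = 1 -> 1 = 1
(((A | D) -> A) & (A -> (D -> (A | (A -> B))))) -> ((((D & B) | D) -> D) -> (((D | B) | D) & D)) = 0 -> 1 = 1
B -> ((((A | D) -> A) & (A -> (D -> (A | (A -> B))))) -> ((((D & B) | D) -> D) -> (((D | B) | D) & D))) = 0 -> 1 = 1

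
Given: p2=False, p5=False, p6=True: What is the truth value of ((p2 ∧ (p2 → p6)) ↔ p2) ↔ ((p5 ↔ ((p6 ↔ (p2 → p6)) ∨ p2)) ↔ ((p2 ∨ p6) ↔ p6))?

False

Substituting p2=False, p5=False, p6=True:
p2 → p6 = False → True = True
p2 ∧ (p2 → p6) = False ∧ True = False
(p2 ∧ (p2 → p6)) ↔ p2 = False ↔ False = True
p2 → p6 = False → True = True
p6 ↔ (p2 → p6) = True ↔ True = True
(p6 ↔ (p2 → p6)) ∨ p2 = True ∨ False = True
p5 ↔ ((p6 ↔ (p2 → p6)) ∨ p2) = False ↔ True = False
p2 ∨ p6 = False ∨ True = True
(p2 ∨ p6) ↔ p6 = True ↔ True = True
(p5 ↔ ((p6 ↔ (p2 → p6)) ∨ p2)) ↔ ((p2 ∨ p6) ↔ p6) = False ↔ True = False
((p2 ∧ (p2 → p6)) ↔ p2) ↔ ((p5 ↔ ((p6 ↔ (p2 → p6)) ∨ p2)) ↔ ((p2 ∨ p6) ↔ p6)) = True ↔ False = False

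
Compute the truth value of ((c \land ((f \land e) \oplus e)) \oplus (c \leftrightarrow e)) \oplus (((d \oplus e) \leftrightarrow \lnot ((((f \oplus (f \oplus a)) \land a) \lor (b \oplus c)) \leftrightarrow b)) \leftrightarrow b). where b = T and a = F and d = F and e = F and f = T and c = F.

f \land e = T \land F = F
(f \land e) \oplus e = F \oplus F = F
c \land ((f \land e) \oplus e) = F \land F = F
c \leftrightarrow e = F \leftrightarrow F = T
(c \land ((f \land e) \oplus e)) \oplus (c \leftrightarrow e) = F \oplus T = T
d \oplus e = F \oplus F = F
f \oplus a = T \oplus F = T
f \oplus (f \oplus a) = T \oplus T = F
(f \oplus (f \oplus a)) \land a = F \land F = F
b \oplus c = T \oplus F = T
((f \oplus (f \oplus a)) \land a) \lor (b \oplus c) = F \lor T = T
(((f \oplus (f \oplus a)) \land a) \lor (b \oplus c)) \leftrightarrow b = T \leftrightarrow T = T
\lnot ((((f \oplus (f \oplus a)) \land a) \lor (b \oplus c)) \leftrightarrow b) = \lnot T = F
(d \oplus e) \leftrightarrow \lnot ((((f \oplus (f \oplus a)) \land a) \lor (b \oplus c)) \leftrightarrow b) = F \leftrightarrow F = T
((d \oplus e) \leftrightarrow \lnot ((((f \oplus (f \oplus a)) \land a) \lor (b \oplus c)) \leftrightarrow b)) \leftrightarrow b = T \leftrightarrow T = T
((c \land ((f \land e) \oplus e)) \oplus (c \leftrightarrow e)) \oplus (((d \oplus e) \leftrightarrow \lnot ((((f \oplus (f \oplus a)) \land a) \lor (b \oplus c)) \leftrightarrow b)) \leftrightarrow b) = T \oplus T = F

F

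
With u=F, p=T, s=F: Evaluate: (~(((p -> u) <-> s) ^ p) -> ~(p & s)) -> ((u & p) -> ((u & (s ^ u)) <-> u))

p -> u = T -> F = F
(p -> u) <-> s = F <-> F = T
((p -> u) <-> s) ^ p = T ^ T = F
~(((p -> u) <-> s) ^ p) = ~F = T
p & s = T & F = F
~(p & s) = ~F = T
~(((p -> u) <-> s) ^ p) -> ~(p & s) = T -> T = T
u & p = F & T = F
s ^ u = F ^ F = F
u & (s ^ u) = F & F = F
(u & (s ^ u)) <-> u = F <-> F = T
(u & p) -> ((u & (s ^ u)) <-> u) = F -> T = T
(~(((p -> u) <-> s) ^ p) -> ~(p & s)) -> ((u & p) -> ((u & (s ^ u)) <-> u)) = T -> T = T

T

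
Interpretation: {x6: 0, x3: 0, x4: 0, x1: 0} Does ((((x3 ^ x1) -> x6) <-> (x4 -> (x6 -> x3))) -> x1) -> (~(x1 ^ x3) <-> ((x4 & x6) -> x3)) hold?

1

Substituting x6=0, x3=0, x4=0, x1=0:
x3 ^ x1 = 0 ^ 0 = 0
(x3 ^ x1) -> x6 = 0 -> 0 = 1
x6 -> x3 = 0 -> 0 = 1
x4 -> (x6 -> x3) = 0 -> 1 = 1
((x3 ^ x1) -> x6) <-> (x4 -> (x6 -> x3)) = 1 <-> 1 = 1
(((x3 ^ x1) -> x6) <-> (x4 -> (x6 -> x3))) -> x1 = 1 -> 0 = 0
x1 ^ x3 = 0 ^ 0 = 0
~(x1 ^ x3) = ~0 = 1
x4 & x6 = 0 & 0 = 0
(x4 & x6) -> x3 = 0 -> 0 = 1
~(x1 ^ x3) <-> ((x4 & x6) -> x3) = 1 <-> 1 = 1
((((x3 ^ x1) -> x6) <-> (x4 -> (x6 -> x3))) -> x1) -> (~(x1 ^ x3) <-> ((x4 & x6) -> x3)) = 0 -> 1 = 1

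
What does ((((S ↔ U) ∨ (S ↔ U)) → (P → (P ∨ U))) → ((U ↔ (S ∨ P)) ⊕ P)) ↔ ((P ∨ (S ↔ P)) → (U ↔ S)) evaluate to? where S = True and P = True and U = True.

False

S ↔ U = True ↔ True = True
S ↔ U = True ↔ True = True
(S ↔ U) ∨ (S ↔ U) = True ∨ True = True
P ∨ U = True ∨ True = True
P → (P ∨ U) = True → True = True
((S ↔ U) ∨ (S ↔ U)) → (P → (P ∨ U)) = True → True = True
S ∨ P = True ∨ True = True
U ↔ (S ∨ P) = True ↔ True = True
(U ↔ (S ∨ P)) ⊕ P = True ⊕ True = False
(((S ↔ U) ∨ (S ↔ U)) → (P → (P ∨ U))) → ((U ↔ (S ∨ P)) ⊕ P) = True → False = False
S ↔ P = True ↔ True = True
P ∨ (S ↔ P) = True ∨ True = True
U ↔ S = True ↔ True = True
(P ∨ (S ↔ P)) → (U ↔ S) = True → True = True
((((S ↔ U) ∨ (S ↔ U)) → (P → (P ∨ U))) → ((U ↔ (S ∨ P)) ⊕ P)) ↔ ((P ∨ (S ↔ P)) → (U ↔ S)) = False ↔ True = False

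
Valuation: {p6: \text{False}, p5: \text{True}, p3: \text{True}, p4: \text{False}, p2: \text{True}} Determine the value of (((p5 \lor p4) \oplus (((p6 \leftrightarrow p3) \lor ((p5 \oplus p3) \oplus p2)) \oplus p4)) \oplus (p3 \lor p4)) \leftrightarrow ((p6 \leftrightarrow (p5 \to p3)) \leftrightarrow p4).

p5 \lor p4 = \text{True} \lor \text{False} = \text{True}
p6 \leftrightarrow p3 = \text{False} \leftrightarrow \text{True} = \text{False}
p5 \oplus p3 = \text{True} \oplus \text{True} = \text{False}
(p5 \oplus p3) \oplus p2 = \text{False} \oplus \text{True} = \text{True}
(p6 \leftrightarrow p3) \lor ((p5 \oplus p3) \oplus p2) = \text{False} \lor \text{True} = \text{True}
((p6 \leftrightarrow p3) \lor ((p5 \oplus p3) \oplus p2)) \oplus p4 = \text{True} \oplus \text{False} = \text{True}
(p5 \lor p4) \oplus (((p6 \leftrightarrow p3) \lor ((p5 \oplus p3) \oplus p2)) \oplus p4) = \text{True} \oplus \text{True} = \text{False}
p3 \lor p4 = \text{True} \lor \text{False} = \text{True}
((p5 \lor p4) \oplus (((p6 \leftrightarrow p3) \lor ((p5 \oplus p3) \oplus p2)) \oplus p4)) \oplus (p3 \lor p4) = \text{False} \oplus \text{True} = \text{True}
p5 \to p3 = \text{True} \to \text{True} = \text{True}
p6 \leftrightarrow (p5 \to p3) = \text{False} \leftrightarrow \text{True} = \text{False}
(p6 \leftrightarrow (p5 \to p3)) \leftrightarrow p4 = \text{False} \leftrightarrow \text{False} = \text{True}
(((p5 \lor p4) \oplus (((p6 \leftrightarrow p3) \lor ((p5 \oplus p3) \oplus p2)) \oplus p4)) \oplus (p3 \lor p4)) \leftrightarrow ((p6 \leftrightarrow (p5 \to p3)) \leftrightarrow p4) = \text{True} \leftrightarrow \text{True} = \text{True}

\text{True}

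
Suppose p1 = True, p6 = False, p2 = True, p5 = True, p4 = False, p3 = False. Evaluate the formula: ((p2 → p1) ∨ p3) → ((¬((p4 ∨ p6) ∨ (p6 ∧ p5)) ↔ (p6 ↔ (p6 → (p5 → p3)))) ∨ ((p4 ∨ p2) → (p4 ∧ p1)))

p2 → p1 = True → True = True
(p2 → p1) ∨ p3 = True ∨ False = True
p4 ∨ p6 = False ∨ False = False
p6 ∧ p5 = False ∧ True = False
(p4 ∨ p6) ∨ (p6 ∧ p5) = False ∨ False = False
¬((p4 ∨ p6) ∨ (p6 ∧ p5)) = ¬False = True
p5 → p3 = True → False = False
p6 → (p5 → p3) = False → False = True
p6 ↔ (p6 → (p5 → p3)) = False ↔ True = False
¬((p4 ∨ p6) ∨ (p6 ∧ p5)) ↔ (p6 ↔ (p6 → (p5 → p3))) = True ↔ False = False
p4 ∨ p2 = False ∨ True = True
p4 ∧ p1 = False ∧ True = False
(p4 ∨ p2) → (p4 ∧ p1) = True → False = False
(¬((p4 ∨ p6) ∨ (p6 ∧ p5)) ↔ (p6 ↔ (p6 → (p5 → p3)))) ∨ ((p4 ∨ p2) → (p4 ∧ p1)) = False ∨ False = False
((p2 → p1) ∨ p3) → ((¬((p4 ∨ p6) ∨ (p6 ∧ p5)) ↔ (p6 ↔ (p6 → (p5 → p3)))) ∨ ((p4 ∨ p2) → (p4 ∧ p1))) = True → False = False

False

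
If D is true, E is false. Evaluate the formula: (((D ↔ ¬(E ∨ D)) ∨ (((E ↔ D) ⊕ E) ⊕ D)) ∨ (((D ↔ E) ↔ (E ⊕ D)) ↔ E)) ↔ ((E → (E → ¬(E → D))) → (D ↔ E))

F

E ∨ D = F ∨ T = T
¬(E ∨ D) = ¬T = F
D ↔ ¬(E ∨ D) = T ↔ F = F
E ↔ D = F ↔ T = F
(E ↔ D) ⊕ E = F ⊕ F = F
((E ↔ D) ⊕ E) ⊕ D = F ⊕ T = T
(D ↔ ¬(E ∨ D)) ∨ (((E ↔ D) ⊕ E) ⊕ D) = F ∨ T = T
D ↔ E = T ↔ F = F
E ⊕ D = F ⊕ T = T
(D ↔ E) ↔ (E ⊕ D) = F ↔ T = F
((D ↔ E) ↔ (E ⊕ D)) ↔ E = F ↔ F = T
((D ↔ ¬(E ∨ D)) ∨ (((E ↔ D) ⊕ E) ⊕ D)) ∨ (((D ↔ E) ↔ (E ⊕ D)) ↔ E) = T ∨ T = T
E → D = F → T = T
¬(E → D) = ¬T = F
E → ¬(E → D) = F → F = T
E → (E → ¬(E → D)) = F → T = T
D ↔ E = T ↔ F = F
(E → (E → ¬(E → D))) → (D ↔ E) = T → F = F
(((D ↔ ¬(E ∨ D)) ∨ (((E ↔ D) ⊕ E) ⊕ D)) ∨ (((D ↔ E) ↔ (E ⊕ D)) ↔ E)) ↔ ((E → (E → ¬(E → D))) → (D ↔ E)) = T ↔ F = F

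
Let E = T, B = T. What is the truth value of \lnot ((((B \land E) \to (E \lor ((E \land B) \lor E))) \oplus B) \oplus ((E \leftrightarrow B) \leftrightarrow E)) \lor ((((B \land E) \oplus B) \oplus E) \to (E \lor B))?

B \land E = T \land T = T
E \land B = T \land T = T
(E \land B) \lor E = T \lor T = T
E \lor ((E \land B) \lor E) = T \lor T = T
(B \land E) \to (E \lor ((E \land B) \lor E)) = T \to T = T
((B \land E) \to (E \lor ((E \land B) \lor E))) \oplus B = T \oplus T = F
E \leftrightarrow B = T \leftrightarrow T = T
(E \leftrightarrow B) \leftrightarrow E = T \leftrightarrow T = T
(((B \land E) \to (E \lor ((E \land B) \lor E))) \oplus B) \oplus ((E \leftrightarrow B) \leftrightarrow E) = F \oplus T = T
\lnot ((((B \land E) \to (E \lor ((E \land B) \lor E))) \oplus B) \oplus ((E \leftrightarrow B) \leftrightarrow E)) = \lnot T = F
B \land E = T \land T = T
(B \land E) \oplus B = T \oplus T = F
((B \land E) \oplus B) \oplus E = F \oplus T = T
E \lor B = T \lor T = T
(((B \land E) \oplus B) \oplus E) \to (E \lor B) = T \to T = T
\lnot ((((B \land E) \to (E \lor ((E \land B) \lor E))) \oplus B) \oplus ((E \leftrightarrow B) \leftrightarrow E)) \lor ((((B \land E) \oplus B) \oplus E) \to (E \lor B)) = F \lor T = T

T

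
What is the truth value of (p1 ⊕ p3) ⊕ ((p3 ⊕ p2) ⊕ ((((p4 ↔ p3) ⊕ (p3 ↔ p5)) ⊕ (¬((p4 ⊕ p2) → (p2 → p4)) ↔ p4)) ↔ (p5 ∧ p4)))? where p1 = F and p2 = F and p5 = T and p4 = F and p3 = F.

p1 ⊕ p3 = F ⊕ F = F
p3 ⊕ p2 = F ⊕ F = F
p4 ↔ p3 = F ↔ F = T
p3 ↔ p5 = F ↔ T = F
(p4 ↔ p3) ⊕ (p3 ↔ p5) = T ⊕ F = T
p4 ⊕ p2 = F ⊕ F = F
p2 → p4 = F → F = T
(p4 ⊕ p2) → (p2 → p4) = F → T = T
¬((p4 ⊕ p2) → (p2 → p4)) = ¬T = F
¬((p4 ⊕ p2) → (p2 → p4)) ↔ p4 = F ↔ F = T
((p4 ↔ p3) ⊕ (p3 ↔ p5)) ⊕ (¬((p4 ⊕ p2) → (p2 → p4)) ↔ p4) = T ⊕ T = F
p5 ∧ p4 = T ∧ F = F
(((p4 ↔ p3) ⊕ (p3 ↔ p5)) ⊕ (¬((p4 ⊕ p2) → (p2 → p4)) ↔ p4)) ↔ (p5 ∧ p4) = F ↔ F = T
(p3 ⊕ p2) ⊕ ((((p4 ↔ p3) ⊕ (p3 ↔ p5)) ⊕ (¬((p4 ⊕ p2) → (p2 → p4)) ↔ p4)) ↔ (p5 ∧ p4)) = F ⊕ T = T
(p1 ⊕ p3) ⊕ ((p3 ⊕ p2) ⊕ ((((p4 ↔ p3) ⊕ (p3 ↔ p5)) ⊕ (¬((p4 ⊕ p2) → (p2 → p4)) ↔ p4)) ↔ (p5 ∧ p4))) = F ⊕ T = T

T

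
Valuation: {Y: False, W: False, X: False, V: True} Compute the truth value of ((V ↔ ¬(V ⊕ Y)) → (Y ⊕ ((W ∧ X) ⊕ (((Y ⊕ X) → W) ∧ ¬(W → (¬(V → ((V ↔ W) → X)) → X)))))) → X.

False

V ⊕ Y = True ⊕ False = True
¬(V ⊕ Y) = ¬True = False
V ↔ ¬(V ⊕ Y) = True ↔ False = False
W ∧ X = False ∧ False = False
Y ⊕ X = False ⊕ False = False
(Y ⊕ X) → W = False → False = True
V ↔ W = True ↔ False = False
(V ↔ W) → X = False → False = True
V → ((V ↔ W) → X) = True → True = True
¬(V → ((V ↔ W) → X)) = ¬True = False
¬(V → ((V ↔ W) → X)) → X = False → False = True
W → (¬(V → ((V ↔ W) → X)) → X) = False → True = True
¬(W → (¬(V → ((V ↔ W) → X)) → X)) = ¬True = False
((Y ⊕ X) → W) ∧ ¬(W → (¬(V → ((V ↔ W) → X)) → X)) = True ∧ False = False
(W ∧ X) ⊕ (((Y ⊕ X) → W) ∧ ¬(W → (¬(V → ((V ↔ W) → X)) → X))) = False ⊕ False = False
Y ⊕ ((W ∧ X) ⊕ (((Y ⊕ X) → W) ∧ ¬(W → (¬(V → ((V ↔ W) → X)) → X)))) = False ⊕ False = False
(V ↔ ¬(V ⊕ Y)) → (Y ⊕ ((W ∧ X) ⊕ (((Y ⊕ X) → W) ∧ ¬(W → (¬(V → ((V ↔ W) → X)) → X))))) = False → False = True
((V ↔ ¬(V ⊕ Y)) → (Y ⊕ ((W ∧ X) ⊕ (((Y ⊕ X) → W) ∧ ¬(W → (¬(V → ((V ↔ W) → X)) → X)))))) → X = True → False = False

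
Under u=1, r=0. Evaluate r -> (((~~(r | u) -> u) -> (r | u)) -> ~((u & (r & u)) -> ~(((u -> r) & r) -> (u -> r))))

r | u = 0 | 1 = 1
~(r | u) = ~1 = 0
~~(r | u) = ~0 = 1
~~(r | u) -> u = 1 -> 1 = 1
r | u = 0 | 1 = 1
(~~(r | u) -> u) -> (r | u) = 1 -> 1 = 1
r & u = 0 & 1 = 0
u & (r & u) = 1 & 0 = 0
u -> r = 1 -> 0 = 0
(u -> r) & r = 0 & 0 = 0
u -> r = 1 -> 0 = 0
((u -> r) & r) -> (u -> r) = 0 -> 0 = 1
~(((u -> r) & r) -> (u -> r)) = ~1 = 0
(u & (r & u)) -> ~(((u -> r) & r) -> (u -> r)) = 0 -> 0 = 1
~((u & (r & u)) -> ~(((u -> r) & r) -> (u -> r))) = ~1 = 0
((~~(r | u) -> u) -> (r | u)) -> ~((u & (r & u)) -> ~(((u -> r) & r) -> (u -> r))) = 1 -> 0 = 0
r -> (((~~(r | u) -> u) -> (r | u)) -> ~((u & (r & u)) -> ~(((u -> r) & r) -> (u -> r)))) = 0 -> 0 = 1

1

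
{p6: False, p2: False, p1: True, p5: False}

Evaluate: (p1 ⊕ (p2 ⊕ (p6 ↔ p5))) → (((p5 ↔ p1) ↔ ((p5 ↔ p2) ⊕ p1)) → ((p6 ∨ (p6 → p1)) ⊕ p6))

True

p6 ↔ p5 = False ↔ False = True
p2 ⊕ (p6 ↔ p5) = False ⊕ True = True
p1 ⊕ (p2 ⊕ (p6 ↔ p5)) = True ⊕ True = False
p5 ↔ p1 = False ↔ True = False
p5 ↔ p2 = False ↔ False = True
(p5 ↔ p2) ⊕ p1 = True ⊕ True = False
(p5 ↔ p1) ↔ ((p5 ↔ p2) ⊕ p1) = False ↔ False = True
p6 → p1 = False → True = True
p6 ∨ (p6 → p1) = False ∨ True = True
(p6 ∨ (p6 → p1)) ⊕ p6 = True ⊕ False = True
((p5 ↔ p1) ↔ ((p5 ↔ p2) ⊕ p1)) → ((p6 ∨ (p6 → p1)) ⊕ p6) = True → True = True
(p1 ⊕ (p2 ⊕ (p6 ↔ p5))) → (((p5 ↔ p1) ↔ ((p5 ↔ p2) ⊕ p1)) → ((p6 ∨ (p6 → p1)) ⊕ p6)) = False → True = True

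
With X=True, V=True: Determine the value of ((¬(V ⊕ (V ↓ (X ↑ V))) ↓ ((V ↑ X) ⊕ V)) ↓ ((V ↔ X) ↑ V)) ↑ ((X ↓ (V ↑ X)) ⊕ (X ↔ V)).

False

X ↑ V = True ↑ True = False
V ↓ (X ↑ V) = True ↓ False = False
V ⊕ (V ↓ (X ↑ V)) = True ⊕ False = True
¬(V ⊕ (V ↓ (X ↑ V))) = ¬True = False
V ↑ X = True ↑ True = False
(V ↑ X) ⊕ V = False ⊕ True = True
¬(V ⊕ (V ↓ (X ↑ V))) ↓ ((V ↑ X) ⊕ V) = False ↓ True = False
V ↔ X = True ↔ True = True
(V ↔ X) ↑ V = True ↑ True = False
(¬(V ⊕ (V ↓ (X ↑ V))) ↓ ((V ↑ X) ⊕ V)) ↓ ((V ↔ X) ↑ V) = False ↓ False = True
V ↑ X = True ↑ True = False
X ↓ (V ↑ X) = True ↓ False = False
X ↔ V = True ↔ True = True
(X ↓ (V ↑ X)) ⊕ (X ↔ V) = False ⊕ True = True
((¬(V ⊕ (V ↓ (X ↑ V))) ↓ ((V ↑ X) ⊕ V)) ↓ ((V ↔ X) ↑ V)) ↑ ((X ↓ (V ↑ X)) ⊕ (X ↔ V)) = True ↑ True = False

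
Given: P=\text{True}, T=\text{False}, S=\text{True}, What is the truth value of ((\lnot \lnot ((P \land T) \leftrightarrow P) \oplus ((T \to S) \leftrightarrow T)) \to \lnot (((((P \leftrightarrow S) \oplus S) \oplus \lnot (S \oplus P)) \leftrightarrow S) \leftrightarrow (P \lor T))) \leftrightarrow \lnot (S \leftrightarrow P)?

Substituting P=\text{True}, T=\text{False}, S=\text{True}:
P \land T = \text{True} \land \text{False} = \text{False}
(P \land T) \leftrightarrow P = \text{False} \leftrightarrow \text{True} = \text{False}
\lnot ((P \land T) \leftrightarrow P) = \lnot \text{False} = \text{True}
\lnot \lnot ((P \land T) \leftrightarrow P) = \lnot \text{True} = \text{False}
T \to S = \text{False} \to \text{True} = \text{True}
(T \to S) \leftrightarrow T = \text{True} \leftrightarrow \text{False} = \text{False}
\lnot \lnot ((P \land T) \leftrightarrow P) \oplus ((T \to S) \leftrightarrow T) = \text{False} \oplus \text{False} = \text{False}
P \leftrightarrow S = \text{True} \leftrightarrow \text{True} = \text{True}
(P \leftrightarrow S) \oplus S = \text{True} \oplus \text{True} = \text{False}
S \oplus P = \text{True} \oplus \text{True} = \text{False}
\lnot (S \oplus P) = \lnot \text{False} = \text{True}
((P \leftrightarrow S) \oplus S) \oplus \lnot (S \oplus P) = \text{False} \oplus \text{True} = \text{True}
(((P \leftrightarrow S) \oplus S) \oplus \lnot (S \oplus P)) \leftrightarrow S = \text{True} \leftrightarrow \text{True} = \text{True}
P \lor T = \text{True} \lor \text{False} = \text{True}
((((P \leftrightarrow S) \oplus S) \oplus \lnot (S \oplus P)) \leftrightarrow S) \leftrightarrow (P \lor T) = \text{True} \leftrightarrow \text{True} = \text{True}
\lnot (((((P \leftrightarrow S) \oplus S) \oplus \lnot (S \oplus P)) \leftrightarrow S) \leftrightarrow (P \lor T)) = \lnot \text{True} = \text{False}
(\lnot \lnot ((P \land T) \leftrightarrow P) \oplus ((T \to S) \leftrightarrow T)) \to \lnot (((((P \leftrightarrow S) \oplus S) \oplus \lnot (S \oplus P)) \leftrightarrow S) \leftrightarrow (P \lor T)) = \text{False} \to \text{False} = \text{True}
S \leftrightarrow P = \text{True} \leftrightarrow \text{True} = \text{True}
\lnot (S \leftrightarrow P) = \lnot \text{True} = \text{False}
((\lnot \lnot ((P \land T) \leftrightarrow P) \oplus ((T \to S) \leftrightarrow T)) \to \lnot (((((P \leftrightarrow S) \oplus S) \oplus \lnot (S \oplus P)) \leftrightarrow S) \leftrightarrow (P \lor T))) \leftrightarrow \lnot (S \leftrightarrow P) = \text{True} \leftrightarrow \text{False} = \text{False}

\text{False}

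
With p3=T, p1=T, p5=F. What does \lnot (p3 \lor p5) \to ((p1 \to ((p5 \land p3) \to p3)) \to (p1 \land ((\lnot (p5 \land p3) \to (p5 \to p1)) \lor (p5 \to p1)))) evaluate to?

p3 \lor p5 = T \lor F = T
\lnot (p3 \lor p5) = \lnot T = F
p5 \land p3 = F \land T = F
(p5 \land p3) \to p3 = F \to T = T
p1 \to ((p5 \land p3) \to p3) = T \to T = T
p5 \land p3 = F \land T = F
\lnot (p5 \land p3) = \lnot F = T
p5 \to p1 = F \to T = T
\lnot (p5 \land p3) \to (p5 \to p1) = T \to T = T
p5 \to p1 = F \to T = T
(\lnot (p5 \land p3) \to (p5 \to p1)) \lor (p5 \to p1) = T \lor T = T
p1 \land ((\lnot (p5 \land p3) \to (p5 \to p1)) \lor (p5 \to p1)) = T \land T = T
(p1 \to ((p5 \land p3) \to p3)) \to (p1 \land ((\lnot (p5 \land p3) \to (p5 \to p1)) \lor (p5 \to p1))) = T \to T = T
\lnot (p3 \lor p5) \to ((p1 \to ((p5 \land p3) \to p3)) \to (p1 \land ((\lnot (p5 \land p3) \to (p5 \to p1)) \lor (p5 \to p1)))) = F \to T = T

T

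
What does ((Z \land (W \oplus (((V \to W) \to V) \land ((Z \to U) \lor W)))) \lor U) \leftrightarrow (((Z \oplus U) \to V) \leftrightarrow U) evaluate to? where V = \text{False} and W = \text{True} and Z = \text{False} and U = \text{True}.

\text{False}

V \to W = \text{False} \to \text{True} = \text{True}
(V \to W) \to V = \text{True} \to \text{False} = \text{False}
Z \to U = \text{False} \to \text{True} = \text{True}
(Z \to U) \lor W = \text{True} \lor \text{True} = \text{True}
((V \to W) \to V) \land ((Z \to U) \lor W) = \text{False} \land \text{True} = \text{False}
W \oplus (((V \to W) \to V) \land ((Z \to U) \lor W)) = \text{True} \oplus \text{False} = \text{True}
Z \land (W \oplus (((V \to W) \to V) \land ((Z \to U) \lor W))) = \text{False} \land \text{True} = \text{False}
(Z \land (W \oplus (((V \to W) \to V) \land ((Z \to U) \lor W)))) \lor U = \text{False} \lor \text{True} = \text{True}
Z \oplus U = \text{False} \oplus \text{True} = \text{True}
(Z \oplus U) \to V = \text{True} \to \text{False} = \text{False}
((Z \oplus U) \to V) \leftrightarrow U = \text{False} \leftrightarrow \text{True} = \text{False}
((Z \land (W \oplus (((V \to W) \to V) \land ((Z \to U) \lor W)))) \lor U) \leftrightarrow (((Z \oplus U) \to V) \leftrightarrow U) = \text{True} \leftrightarrow \text{False} = \text{False}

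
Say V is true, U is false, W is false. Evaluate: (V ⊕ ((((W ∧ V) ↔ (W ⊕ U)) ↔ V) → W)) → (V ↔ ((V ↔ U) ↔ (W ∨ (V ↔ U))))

True

W ∧ V = False ∧ True = False
W ⊕ U = False ⊕ False = False
(W ∧ V) ↔ (W ⊕ U) = False ↔ False = True
((W ∧ V) ↔ (W ⊕ U)) ↔ V = True ↔ True = True
(((W ∧ V) ↔ (W ⊕ U)) ↔ V) → W = True → False = False
V ⊕ ((((W ∧ V) ↔ (W ⊕ U)) ↔ V) → W) = True ⊕ False = True
V ↔ U = True ↔ False = False
V ↔ U = True ↔ False = False
W ∨ (V ↔ U) = False ∨ False = False
(V ↔ U) ↔ (W ∨ (V ↔ U)) = False ↔ False = True
V ↔ ((V ↔ U) ↔ (W ∨ (V ↔ U))) = True ↔ True = True
(V ⊕ ((((W ∧ V) ↔ (W ⊕ U)) ↔ V) → W)) → (V ↔ ((V ↔ U) ↔ (W ∨ (V ↔ U)))) = True → True = True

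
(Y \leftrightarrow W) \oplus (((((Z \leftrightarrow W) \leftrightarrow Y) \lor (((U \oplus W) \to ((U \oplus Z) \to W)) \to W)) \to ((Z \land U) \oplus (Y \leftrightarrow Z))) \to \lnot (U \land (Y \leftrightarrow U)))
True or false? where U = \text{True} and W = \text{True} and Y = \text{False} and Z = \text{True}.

Y \leftrightarrow W = \text{False} \leftrightarrow \text{True} = \text{False}
Z \leftrightarrow W = \text{True} \leftrightarrow \text{True} = \text{True}
(Z \leftrightarrow W) \leftrightarrow Y = \text{True} \leftrightarrow \text{False} = \text{False}
U \oplus W = \text{True} \oplus \text{True} = \text{False}
U \oplus Z = \text{True} \oplus \text{True} = \text{False}
(U \oplus Z) \to W = \text{False} \to \text{True} = \text{True}
(U \oplus W) \to ((U \oplus Z) \to W) = \text{False} \to \text{True} = \text{True}
((U \oplus W) \to ((U \oplus Z) \to W)) \to W = \text{True} \to \text{True} = \text{True}
((Z \leftrightarrow W) \leftrightarrow Y) \lor (((U \oplus W) \to ((U \oplus Z) \to W)) \to W) = \text{False} \lor \text{True} = \text{True}
Z \land U = \text{True} \land \text{True} = \text{True}
Y \leftrightarrow Z = \text{False} \leftrightarrow \text{True} = \text{False}
(Z \land U) \oplus (Y \leftrightarrow Z) = \text{True} \oplus \text{False} = \text{True}
(((Z \leftrightarrow W) \leftrightarrow Y) \lor (((U \oplus W) \to ((U \oplus Z) \to W)) \to W)) \to ((Z \land U) \oplus (Y \leftrightarrow Z)) = \text{True} \to \text{True} = \text{True}
Y \leftrightarrow U = \text{False} \leftrightarrow \text{True} = \text{False}
U \land (Y \leftrightarrow U) = \text{True} \land \text{False} = \text{False}
\lnot (U \land (Y \leftrightarrow U)) = \lnot \text{False} = \text{True}
((((Z \leftrightarrow W) \leftrightarrow Y) \lor (((U \oplus W) \to ((U \oplus Z) \to W)) \to W)) \to ((Z \land U) \oplus (Y \leftrightarrow Z))) \to \lnot (U \land (Y \leftrightarrow U)) = \text{True} \to \text{True} = \text{True}
(Y \leftrightarrow W) \oplus (((((Z \leftrightarrow W) \leftrightarrow Y) \lor (((U \oplus W) \to ((U \oplus Z) \to W)) \to W)) \to ((Z \land U) \oplus (Y \leftrightarrow Z))) \to \lnot (U \land (Y \leftrightarrow U))) = \text{False} \oplus \text{True} = \text{True}

\text{True}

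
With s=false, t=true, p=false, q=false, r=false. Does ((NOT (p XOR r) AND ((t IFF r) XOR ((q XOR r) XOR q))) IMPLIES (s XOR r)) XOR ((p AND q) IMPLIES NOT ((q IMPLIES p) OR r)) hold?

false

Substituting s=false, t=true, p=false, q=false, r=false:
p XOR r = false XOR false = false
NOT (p XOR r) = NOT false = true
t IFF r = true IFF false = false
q XOR r = false XOR false = false
(q XOR r) XOR q = false XOR false = false
(t IFF r) XOR ((q XOR r) XOR q) = false XOR false = false
NOT (p XOR r) AND ((t IFF r) XOR ((q XOR r) XOR q)) = true AND false = false
s XOR r = false XOR false = false
(NOT (p XOR r) AND ((t IFF r) XOR ((q XOR r) XOR q))) IMPLIES (s XOR r) = false IMPLIES false = true
p AND q = false AND false = false
q IMPLIES p = false IMPLIES false = true
(q IMPLIES p) OR r = true OR false = true
NOT ((q IMPLIES p) OR r) = NOT true = false
(p AND q) IMPLIES NOT ((q IMPLIES p) OR r) = false IMPLIES false = true
((NOT (p XOR r) AND ((t IFF r) XOR ((q XOR r) XOR q))) IMPLIES (s XOR r)) XOR ((p AND q) IMPLIES NOT ((q IMPLIES p) OR r)) = true XOR true = false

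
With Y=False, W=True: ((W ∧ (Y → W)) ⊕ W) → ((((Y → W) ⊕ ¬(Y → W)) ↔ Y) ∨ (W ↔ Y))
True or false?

Y → W = False → True = True
W ∧ (Y → W) = True ∧ True = True
(W ∧ (Y → W)) ⊕ W = True ⊕ True = False
Y → W = False → True = True
Y → W = False → True = True
¬(Y → W) = ¬True = False
(Y → W) ⊕ ¬(Y → W) = True ⊕ False = True
((Y → W) ⊕ ¬(Y → W)) ↔ Y = True ↔ False = False
W ↔ Y = True ↔ False = False
(((Y → W) ⊕ ¬(Y → W)) ↔ Y) ∨ (W ↔ Y) = False ∨ False = False
((W ∧ (Y → W)) ⊕ W) → ((((Y → W) ⊕ ¬(Y → W)) ↔ Y) ∨ (W ↔ Y)) = False → False = True

True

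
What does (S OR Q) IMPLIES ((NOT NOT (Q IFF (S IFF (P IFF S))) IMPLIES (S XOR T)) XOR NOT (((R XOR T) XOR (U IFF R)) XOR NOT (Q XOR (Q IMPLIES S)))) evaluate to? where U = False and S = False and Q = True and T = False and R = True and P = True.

False

S OR Q = False OR True = True
P IFF S = True IFF False = False
S IFF (P IFF S) = False IFF False = True
Q IFF (S IFF (P IFF S)) = True IFF True = True
NOT (Q IFF (S IFF (P IFF S))) = NOT True = False
NOT NOT (Q IFF (S IFF (P IFF S))) = NOT False = True
S XOR T = False XOR False = False
NOT NOT (Q IFF (S IFF (P IFF S))) IMPLIES (S XOR T) = True IMPLIES False = False
R XOR T = True XOR False = True
U IFF R = False IFF True = False
(R XOR T) XOR (U IFF R) = True XOR False = True
Q IMPLIES S = True IMPLIES False = False
Q XOR (Q IMPLIES S) = True XOR False = True
NOT (Q XOR (Q IMPLIES S)) = NOT True = False
((R XOR T) XOR (U IFF R)) XOR NOT (Q XOR (Q IMPLIES S)) = True XOR False = True
NOT (((R XOR T) XOR (U IFF R)) XOR NOT (Q XOR (Q IMPLIES S))) = NOT True = False
(NOT NOT (Q IFF (S IFF (P IFF S))) IMPLIES (S XOR T)) XOR NOT (((R XOR T) XOR (U IFF R)) XOR NOT (Q XOR (Q IMPLIES S))) = False XOR False = False
(S OR Q) IMPLIES ((NOT NOT (Q IFF (S IFF (P IFF S))) IMPLIES (S XOR T)) XOR NOT (((R XOR T) XOR (U IFF R)) XOR NOT (Q XOR (Q IMPLIES S)))) = True IMPLIES False = False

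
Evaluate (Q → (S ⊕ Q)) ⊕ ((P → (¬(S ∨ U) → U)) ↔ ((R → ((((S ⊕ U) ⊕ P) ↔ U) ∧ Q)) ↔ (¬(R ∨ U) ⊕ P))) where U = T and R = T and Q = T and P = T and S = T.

Substituting U=T, R=T, Q=T, P=T, S=T:
S ⊕ Q = T ⊕ T = F
Q → (S ⊕ Q) = T → F = F
S ∨ U = T ∨ T = T
¬(S ∨ U) = ¬T = F
¬(S ∨ U) → U = F → T = T
P → (¬(S ∨ U) → U) = T → T = T
S ⊕ U = T ⊕ T = F
(S ⊕ U) ⊕ P = F ⊕ T = T
((S ⊕ U) ⊕ P) ↔ U = T ↔ T = T
(((S ⊕ U) ⊕ P) ↔ U) ∧ Q = T ∧ T = T
R → ((((S ⊕ U) ⊕ P) ↔ U) ∧ Q) = T → T = T
R ∨ U = T ∨ T = T
¬(R ∨ U) = ¬T = F
¬(R ∨ U) ⊕ P = F ⊕ T = T
(R → ((((S ⊕ U) ⊕ P) ↔ U) ∧ Q)) ↔ (¬(R ∨ U) ⊕ P) = T ↔ T = T
(P → (¬(S ∨ U) → U)) ↔ ((R → ((((S ⊕ U) ⊕ P) ↔ U) ∧ Q)) ↔ (¬(R ∨ U) ⊕ P)) = T ↔ T = T
(Q → (S ⊕ Q)) ⊕ ((P → (¬(S ∨ U) → U)) ↔ ((R → ((((S ⊕ U) ⊕ P) ↔ U) ∧ Q)) ↔ (¬(R ∨ U) ⊕ P))) = F ⊕ T = T

T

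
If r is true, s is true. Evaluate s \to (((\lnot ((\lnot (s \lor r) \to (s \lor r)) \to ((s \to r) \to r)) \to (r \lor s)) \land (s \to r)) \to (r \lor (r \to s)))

s \lor r = T \lor T = T
\lnot (s \lor r) = \lnot T = F
s \lor r = T \lor T = T
\lnot (s \lor r) \to (s \lor r) = F \to T = T
s \to r = T \to T = T
(s \to r) \to r = T \to T = T
(\lnot (s \lor r) \to (s \lor r)) \to ((s \to r) \to r) = T \to T = T
\lnot ((\lnot (s \lor r) \to (s \lor r)) \to ((s \to r) \to r)) = \lnot T = F
r \lor s = T \lor T = T
\lnot ((\lnot (s \lor r) \to (s \lor r)) \to ((s \to r) \to r)) \to (r \lor s) = F \to T = T
s \to r = T \to T = T
(\lnot ((\lnot (s \lor r) \to (s \lor r)) \to ((s \to r) \to r)) \to (r \lor s)) \land (s \to r) = T \land T = T
r \to s = T \to T = T
r \lor (r \to s) = T \lor T = T
((\lnot ((\lnot (s \lor r) \to (s \lor r)) \to ((s \to r) \to r)) \to (r \lor s)) \land (s \to r)) \to (r \lor (r \to s)) = T \to T = T
s \to (((\lnot ((\lnot (s \lor r) \to (s \lor r)) \to ((s \to r) \to r)) \to (r \lor s)) \land (s \to r)) \to (r \lor (r \to s))) = T \to T = T

T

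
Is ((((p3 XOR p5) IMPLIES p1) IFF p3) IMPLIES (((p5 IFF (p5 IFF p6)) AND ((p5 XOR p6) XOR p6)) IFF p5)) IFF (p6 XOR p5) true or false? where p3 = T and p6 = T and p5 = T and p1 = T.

Substituting p3=T, p6=T, p5=T, p1=T:
p3 XOR p5 = T XOR T = F
(p3 XOR p5) IMPLIES p1 = F IMPLIES T = T
((p3 XOR p5) IMPLIES p1) IFF p3 = T IFF T = T
p5 IFF p6 = T IFF T = T
p5 IFF (p5 IFF p6) = T IFF T = T
p5 XOR p6 = T XOR T = F
(p5 XOR p6) XOR p6 = F XOR T = T
(p5 IFF (p5 IFF p6)) AND ((p5 XOR p6) XOR p6) = T AND T = T
((p5 IFF (p5 IFF p6)) AND ((p5 XOR p6) XOR p6)) IFF p5 = T IFF T = T
(((p3 XOR p5) IMPLIES p1) IFF p3) IMPLIES (((p5 IFF (p5 IFF p6)) AND ((p5 XOR p6) XOR p6)) IFF p5) = T IMPLIES T = T
p6 XOR p5 = T XOR T = F
((((p3 XOR p5) IMPLIES p1) IFF p3) IMPLIES (((p5 IFF (p5 IFF p6)) AND ((p5 XOR p6) XOR p6)) IFF p5)) IFF (p6 XOR p5) = T IFF F = F

F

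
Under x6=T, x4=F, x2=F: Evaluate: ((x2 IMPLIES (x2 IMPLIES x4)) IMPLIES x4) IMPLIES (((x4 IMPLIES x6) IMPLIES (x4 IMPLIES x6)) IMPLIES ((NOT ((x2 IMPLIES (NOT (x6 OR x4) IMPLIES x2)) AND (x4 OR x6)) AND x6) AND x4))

x2 IMPLIES x4 = F IMPLIES F = T
x2 IMPLIES (x2 IMPLIES x4) = F IMPLIES T = T
(x2 IMPLIES (x2 IMPLIES x4)) IMPLIES x4 = T IMPLIES F = F
x4 IMPLIES x6 = F IMPLIES T = T
x4 IMPLIES x6 = F IMPLIES T = T
(x4 IMPLIES x6) IMPLIES (x4 IMPLIES x6) = T IMPLIES T = T
x6 OR x4 = T OR F = T
NOT (x6 OR x4) = NOT T = F
NOT (x6 OR x4) IMPLIES x2 = F IMPLIES F = T
x2 IMPLIES (NOT (x6 OR x4) IMPLIES x2) = F IMPLIES T = T
x4 OR x6 = F OR T = T
(x2 IMPLIES (NOT (x6 OR x4) IMPLIES x2)) AND (x4 OR x6) = T AND T = T
NOT ((x2 IMPLIES (NOT (x6 OR x4) IMPLIES x2)) AND (x4 OR x6)) = NOT T = F
NOT ((x2 IMPLIES (NOT (x6 OR x4) IMPLIES x2)) AND (x4 OR x6)) AND x6 = F AND T = F
(NOT ((x2 IMPLIES (NOT (x6 OR x4) IMPLIES x2)) AND (x4 OR x6)) AND x6) AND x4 = F AND F = F
((x4 IMPLIES x6) IMPLIES (x4 IMPLIES x6)) IMPLIES ((NOT ((x2 IMPLIES (NOT (x6 OR x4) IMPLIES x2)) AND (x4 OR x6)) AND x6) AND x4) = T IMPLIES F = F
((x2 IMPLIES (x2 IMPLIES x4)) IMPLIES x4) IMPLIES (((x4 IMPLIES x6) IMPLIES (x4 IMPLIES x6)) IMPLIES ((NOT ((x2 IMPLIES (NOT (x6 OR x4) IMPLIES x2)) AND (x4 OR x6)) AND x6) AND x4)) = F IMPLIES F = T

T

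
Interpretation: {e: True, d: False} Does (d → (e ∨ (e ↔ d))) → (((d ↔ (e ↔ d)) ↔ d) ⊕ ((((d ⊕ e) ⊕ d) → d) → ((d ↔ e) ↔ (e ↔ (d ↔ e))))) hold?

True

Substituting e=True, d=False:
e ↔ d = True ↔ False = False
e ∨ (e ↔ d) = True ∨ False = True
d → (e ∨ (e ↔ d)) = False → True = True
e ↔ d = True ↔ False = False
d ↔ (e ↔ d) = False ↔ False = True
(d ↔ (e ↔ d)) ↔ d = True ↔ False = False
d ⊕ e = False ⊕ True = True
(d ⊕ e) ⊕ d = True ⊕ False = True
((d ⊕ e) ⊕ d) → d = True → False = False
d ↔ e = False ↔ True = False
d ↔ e = False ↔ True = False
e ↔ (d ↔ e) = True ↔ False = False
(d ↔ e) ↔ (e ↔ (d ↔ e)) = False ↔ False = True
(((d ⊕ e) ⊕ d) → d) → ((d ↔ e) ↔ (e ↔ (d ↔ e))) = False → True = True
((d ↔ (e ↔ d)) ↔ d) ⊕ ((((d ⊕ e) ⊕ d) → d) → ((d ↔ e) ↔ (e ↔ (d ↔ e)))) = False ⊕ True = True
(d → (e ∨ (e ↔ d))) → (((d ↔ (e ↔ d)) ↔ d) ⊕ ((((d ⊕ e) ⊕ d) → d) → ((d ↔ e) ↔ (e ↔ (d ↔ e))))) = True → True = True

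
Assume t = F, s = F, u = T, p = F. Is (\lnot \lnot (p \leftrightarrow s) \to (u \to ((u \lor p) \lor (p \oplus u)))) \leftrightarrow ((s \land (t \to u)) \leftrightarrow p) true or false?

T

p \leftrightarrow s = F \leftrightarrow F = T
\lnot (p \leftrightarrow s) = \lnot T = F
\lnot \lnot (p \leftrightarrow s) = \lnot F = T
u \lor p = T \lor F = T
p \oplus u = F \oplus T = T
(u \lor p) \lor (p \oplus u) = T \lor T = T
u \to ((u \lor p) \lor (p \oplus u)) = T \to T = T
\lnot \lnot (p \leftrightarrow s) \to (u \to ((u \lor p) \lor (p \oplus u))) = T \to T = T
t \to u = F \to T = T
s \land (t \to u) = F \land T = F
(s \land (t \to u)) \leftrightarrow p = F \leftrightarrow F = T
(\lnot \lnot (p \leftrightarrow s) \to (u \to ((u \lor p) \lor (p \oplus u)))) \leftrightarrow ((s \land (t \to u)) \leftrightarrow p) = T \leftrightarrow T = T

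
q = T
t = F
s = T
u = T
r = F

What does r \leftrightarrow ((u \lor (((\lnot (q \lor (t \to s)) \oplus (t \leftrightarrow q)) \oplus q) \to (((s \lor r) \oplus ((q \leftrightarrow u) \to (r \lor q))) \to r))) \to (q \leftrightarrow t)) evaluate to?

T

Substituting q=T, t=F, s=T, u=T, r=F:
t \to s = F \to T = T
q \lor (t \to s) = T \lor T = T
\lnot (q \lor (t \to s)) = \lnot T = F
t \leftrightarrow q = F \leftrightarrow T = F
\lnot (q \lor (t \to s)) \oplus (t \leftrightarrow q) = F \oplus F = F
(\lnot (q \lor (t \to s)) \oplus (t \leftrightarrow q)) \oplus q = F \oplus T = T
s \lor r = T \lor F = T
q \leftrightarrow u = T \leftrightarrow T = T
r \lor q = F \lor T = T
(q \leftrightarrow u) \to (r \lor q) = T \to T = T
(s \lor r) \oplus ((q \leftrightarrow u) \to (r \lor q)) = T \oplus T = F
((s \lor r) \oplus ((q \leftrightarrow u) \to (r \lor q))) \to r = F \to F = T
((\lnot (q \lor (t \to s)) \oplus (t \leftrightarrow q)) \oplus q) \to (((s \lor r) \oplus ((q \leftrightarrow u) \to (r \lor q))) \to r) = T \to T = T
u \lor (((\lnot (q \lor (t \to s)) \oplus (t \leftrightarrow q)) \oplus q) \to (((s \lor r) \oplus ((q \leftrightarrow u) \to (r \lor q))) \to r)) = T \lor T = T
q \leftrightarrow t = T \leftrightarrow F = F
(u \lor (((\lnot (q \lor (t \to s)) \oplus (t \leftrightarrow q)) \oplus q) \to (((s \lor r) \oplus ((q \leftrightarrow u) \to (r \lor q))) \to r))) \to (q \leftrightarrow t) = T \to F = F
r \leftrightarrow ((u \lor (((\lnot (q \lor (t \to s)) \oplus (t \leftrightarrow q)) \oplus q) \to (((s \lor r) \oplus ((q \leftrightarrow u) \to (r \lor q))) \to r))) \to (q \leftrightarrow t)) = F \leftrightarrow F = T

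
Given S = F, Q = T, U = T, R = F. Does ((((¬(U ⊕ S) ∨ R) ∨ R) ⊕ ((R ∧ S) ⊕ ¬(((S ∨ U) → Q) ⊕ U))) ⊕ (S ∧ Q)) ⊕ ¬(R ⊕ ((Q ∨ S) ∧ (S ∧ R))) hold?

U ⊕ S = T ⊕ F = T
¬(U ⊕ S) = ¬T = F
¬(U ⊕ S) ∨ R = F ∨ F = F
(¬(U ⊕ S) ∨ R) ∨ R = F ∨ F = F
R ∧ S = F ∧ F = F
S ∨ U = F ∨ T = T
(S ∨ U) → Q = T → T = T
((S ∨ U) → Q) ⊕ U = T ⊕ T = F
¬(((S ∨ U) → Q) ⊕ U) = ¬F = T
(R ∧ S) ⊕ ¬(((S ∨ U) → Q) ⊕ U) = F ⊕ T = T
((¬(U ⊕ S) ∨ R) ∨ R) ⊕ ((R ∧ S) ⊕ ¬(((S ∨ U) → Q) ⊕ U)) = F ⊕ T = T
S ∧ Q = F ∧ T = F
(((¬(U ⊕ S) ∨ R) ∨ R) ⊕ ((R ∧ S) ⊕ ¬(((S ∨ U) → Q) ⊕ U))) ⊕ (S ∧ Q) = T ⊕ F = T
Q ∨ S = T ∨ F = T
S ∧ R = F ∧ F = F
(Q ∨ S) ∧ (S ∧ R) = T ∧ F = F
R ⊕ ((Q ∨ S) ∧ (S ∧ R)) = F ⊕ F = F
¬(R ⊕ ((Q ∨ S) ∧ (S ∧ R))) = ¬F = T
((((¬(U ⊕ S) ∨ R) ∨ R) ⊕ ((R ∧ S) ⊕ ¬(((S ∨ U) → Q) ⊕ U))) ⊕ (S ∧ Q)) ⊕ ¬(R ⊕ ((Q ∨ S) ∧ (S ∧ R))) = T ⊕ T = F

F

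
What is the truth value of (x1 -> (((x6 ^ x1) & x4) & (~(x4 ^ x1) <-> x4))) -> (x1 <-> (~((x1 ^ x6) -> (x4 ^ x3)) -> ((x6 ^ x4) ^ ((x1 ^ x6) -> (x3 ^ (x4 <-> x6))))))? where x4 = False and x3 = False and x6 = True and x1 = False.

False

x6 ^ x1 = True ^ False = True
(x6 ^ x1) & x4 = True & False = False
x4 ^ x1 = False ^ False = False
~(x4 ^ x1) = ~False = True
~(x4 ^ x1) <-> x4 = True <-> False = False
((x6 ^ x1) & x4) & (~(x4 ^ x1) <-> x4) = False & False = False
x1 -> (((x6 ^ x1) & x4) & (~(x4 ^ x1) <-> x4)) = False -> False = True
x1 ^ x6 = False ^ True = True
x4 ^ x3 = False ^ False = False
(x1 ^ x6) -> (x4 ^ x3) = True -> False = False
~((x1 ^ x6) -> (x4 ^ x3)) = ~False = True
x6 ^ x4 = True ^ False = True
x1 ^ x6 = False ^ True = True
x4 <-> x6 = False <-> True = False
x3 ^ (x4 <-> x6) = False ^ False = False
(x1 ^ x6) -> (x3 ^ (x4 <-> x6)) = True -> False = False
(x6 ^ x4) ^ ((x1 ^ x6) -> (x3 ^ (x4 <-> x6))) = True ^ False = True
~((x1 ^ x6) -> (x4 ^ x3)) -> ((x6 ^ x4) ^ ((x1 ^ x6) -> (x3 ^ (x4 <-> x6)))) = True -> True = True
x1 <-> (~((x1 ^ x6) -> (x4 ^ x3)) -> ((x6 ^ x4) ^ ((x1 ^ x6) -> (x3 ^ (x4 <-> x6))))) = False <-> True = False
(x1 -> (((x6 ^ x1) & x4) & (~(x4 ^ x1) <-> x4))) -> (x1 <-> (~((x1 ^ x6) -> (x4 ^ x3)) -> ((x6 ^ x4) ^ ((x1 ^ x6) -> (x3 ^ (x4 <-> x6)))))) = True -> False = False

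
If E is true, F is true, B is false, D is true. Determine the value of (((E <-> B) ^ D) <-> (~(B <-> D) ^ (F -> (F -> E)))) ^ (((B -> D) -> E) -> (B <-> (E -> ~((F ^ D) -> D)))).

True

E <-> B = True <-> False = False
(E <-> B) ^ D = False ^ True = True
B <-> D = False <-> True = False
~(B <-> D) = ~False = True
F -> E = True -> True = True
F -> (F -> E) = True -> True = True
~(B <-> D) ^ (F -> (F -> E)) = True ^ True = False
((E <-> B) ^ D) <-> (~(B <-> D) ^ (F -> (F -> E))) = True <-> False = False
B -> D = False -> True = True
(B -> D) -> E = True -> True = True
F ^ D = True ^ True = False
(F ^ D) -> D = False -> True = True
~((F ^ D) -> D) = ~True = False
E -> ~((F ^ D) -> D) = True -> False = False
B <-> (E -> ~((F ^ D) -> D)) = False <-> False = True
((B -> D) -> E) -> (B <-> (E -> ~((F ^ D) -> D))) = True -> True = True
(((E <-> B) ^ D) <-> (~(B <-> D) ^ (F -> (F -> E)))) ^ (((B -> D) -> E) -> (B <-> (E -> ~((F ^ D) -> D)))) = False ^ True = True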